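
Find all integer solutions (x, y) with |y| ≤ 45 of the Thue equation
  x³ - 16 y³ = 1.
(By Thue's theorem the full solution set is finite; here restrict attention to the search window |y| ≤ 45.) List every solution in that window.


The equation is x³ - 16y³ = 1. For fixed y, x³ = 16·y³ + 1, so a solution requires the RHS to be a perfect cube.
Strategy: iterate y from -45 to 45, compute RHS = 16·y³ + 1, and check whether it is a (positive or negative) perfect cube.
Check small values of y:
  y = 0: RHS = 1 = (1)³ ⇒ x = 1 works.
  y = 1: RHS = 17 is not a perfect cube.
  y = -1: RHS = -15 is not a perfect cube.
  y = 2: RHS = 129 is not a perfect cube.
  y = -2: RHS = -127 is not a perfect cube.
  y = 3: RHS = 433 is not a perfect cube.
  y = -3: RHS = -431 is not a perfect cube.
Continuing the search up to |y| = 45 finds no further solutions beyond those listed.
Collected solutions: (1, 0).

Solutions (with |y| ≤ 45): (1, 0).


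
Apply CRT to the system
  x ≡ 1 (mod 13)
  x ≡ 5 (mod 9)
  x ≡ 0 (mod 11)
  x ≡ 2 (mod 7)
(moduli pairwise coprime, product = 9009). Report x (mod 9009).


Product of moduli M = 13 · 9 · 11 · 7 = 9009.
Merge one congruence at a time:
  Start: x ≡ 1 (mod 13).
  Combine with x ≡ 5 (mod 9); new modulus lcm = 117.
    Write x = 1 + 13·t and substitute into x ≡ 5 (mod 9): 13·t ≡ 5 − 1 = 4 (mod 9).
    Reduce coefficients mod 9: 4·t ≡ 4 (mod 9).
    The inverse of 4 mod 9 is 7 (since 4·7 = 28 = 3·9 + 1), so t ≡ 7·4 = 28 ≡ 1 (mod 9).
    Then x = 1 + 13·1 = 14, valid modulo lcm(13, 9) = 117: x ≡ 14 (mod 117).
  Combine with x ≡ 0 (mod 11); new modulus lcm = 1287.
    Write x = 14 + 117·t and substitute into x ≡ 0 (mod 11): 117·t ≡ 0 − 14 = -14 (mod 11).
    Reduce coefficients mod 11: 7·t ≡ 8 (mod 11).
    The inverse of 7 mod 11 is 8 (since 7·8 = 56 = 5·11 + 1), so t ≡ 8·8 = 64 ≡ 9 (mod 11).
    Then x = 14 + 117·9 = 1067, valid modulo lcm(117, 11) = 1287: x ≡ 1067 (mod 1287).
  Combine with x ≡ 2 (mod 7); new modulus lcm = 9009.
    Write x = 1067 + 1287·t and substitute into x ≡ 2 (mod 7): 1287·t ≡ 2 − 1067 = -1065 (mod 7).
    Reduce coefficients mod 7: 6·t ≡ 6 (mod 7).
    The inverse of 6 mod 7 is 6 (since 6·6 = 36 = 5·7 + 1), so t ≡ 6·6 = 36 ≡ 1 (mod 7).
    Then x = 1067 + 1287·1 = 2354, valid modulo lcm(1287, 7) = 9009: x ≡ 2354 (mod 9009).
Verify against each original: 2354 mod 13 = 1, 2354 mod 9 = 5, 2354 mod 11 = 0, 2354 mod 7 = 2.

x ≡ 2354 (mod 9009).


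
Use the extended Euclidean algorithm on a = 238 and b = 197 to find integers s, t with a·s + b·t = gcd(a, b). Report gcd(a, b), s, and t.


Euclidean algorithm on (238, 197) — divide until remainder is 0:
  238 = 1 · 197 + 41
  197 = 4 · 41 + 33
  41 = 1 · 33 + 8
  33 = 4 · 8 + 1
  8 = 8 · 1 + 0
gcd(238, 197) = 1.
Track Bezout coefficients alongside the remainders: start with r₀ = 238 = a·1 + b·0 (s = 1, t = 0) and r₁ = 197 = a·0 + b·1 (s = 0, t = 1); each new remainder r_{k+1} = r_{k-1} − q_k·r_k inherits s_{k+1} = s_{k-1} − q_k·s_k, t_{k+1} = t_{k-1} − q_k·t_k, so r_k = a·s_k + b·t_k at every step:
  q = 1: r = 41, s = 1 − 1·0 = 1, t = 0 − 1·1 = -1  (check: 238·1 + 197·(-1) = 41)
  q = 4: r = 33, s = 0 − 4·1 = -4, t = 1 − 4·(-1) = 5  (check: 238·(-4) + 197·5 = 33)
  q = 1: r = 8, s = 1 − 1·(-4) = 5, t = -1 − 1·5 = -6  (check: 238·5 + 197·(-6) = 8)
  q = 4: r = 1, s = -4 − 4·5 = -24, t = 5 − 4·(-6) = 29  (check: 238·(-24) + 197·29 = 1)
The row with r = 1 (the gcd) gives the Bezout coefficients s = -24, t = 29.
Result: 238 · (-24) + 197 · (29) = 1.

gcd(238, 197) = 1; s = -24, t = 29 (check: 238·(-24) + 197·29 = 1).


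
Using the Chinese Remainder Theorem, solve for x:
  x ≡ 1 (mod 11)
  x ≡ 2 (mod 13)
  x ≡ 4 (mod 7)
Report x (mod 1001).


Moduli 11, 13, 7 are pairwise coprime; by CRT there is a unique solution modulo M = 11 · 13 · 7 = 1001.
Solve pairwise, accumulating the modulus:
  Start with x ≡ 1 (mod 11).
  Combine with x ≡ 2 (mod 13): since gcd(11, 13) = 1, we get a unique residue mod 143.
    Write x = 1 + 11·t and substitute into x ≡ 2 (mod 13): 11·t ≡ 2 − 1 = 1 (mod 13).
    The inverse of 11 mod 13 is 6 (since 11·6 = 66 = 5·13 + 1), so t ≡ 6·1 = 6 ≡ 6 (mod 13).
    Then x = 1 + 11·6 = 67, valid modulo lcm(11, 13) = 143: x ≡ 67 (mod 143).
  Combine with x ≡ 4 (mod 7): since gcd(143, 7) = 1, we get a unique residue mod 1001.
    Write x = 67 + 143·t and substitute into x ≡ 4 (mod 7): 143·t ≡ 4 − 67 = -63 (mod 7).
    Reduce coefficients mod 7: 3·t ≡ 0 (mod 7).
    The inverse of 3 mod 7 is 5 (since 3·5 = 15 = 2·7 + 1), so t ≡ 5·0 = 0 ≡ 0 (mod 7).
    Then x = 67 + 143·0 = 67, valid modulo lcm(143, 7) = 1001: x ≡ 67 (mod 1001).
Verify: 67 mod 11 = 1 ✓, 67 mod 13 = 2 ✓, 67 mod 7 = 4 ✓.

x ≡ 67 (mod 1001).


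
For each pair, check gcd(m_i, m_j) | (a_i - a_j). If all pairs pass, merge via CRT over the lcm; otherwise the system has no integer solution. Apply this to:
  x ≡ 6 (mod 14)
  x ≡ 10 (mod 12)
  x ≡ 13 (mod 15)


Moduli 14, 12, 15 are not pairwise coprime, so CRT works modulo lcm(m_i) when all pairwise compatibility conditions hold.
Pairwise compatibility: gcd(m_i, m_j) must divide a_i - a_j for every pair.
Merge one congruence at a time:
  Start: x ≡ 6 (mod 14).
  Combine with x ≡ 10 (mod 12): gcd(14, 12) = 2; 10 - 6 = 4, which IS divisible by 2, so compatible.
    Write x = 6 + 14·t and substitute into x ≡ 10 (mod 12): 14·t ≡ 10 − 6 = 4 (mod 12).
    Divide the congruence (and modulus) by g = 2: 7·t ≡ 2 (mod 6).
    Reduce coefficients mod 6: 1·t ≡ 2 (mod 6).
    So t ≡ 2 (mod 6).
    Then x = 6 + 14·2 = 34, valid modulo lcm(14, 12) = 84: x ≡ 34 (mod 84).
  Combine with x ≡ 13 (mod 15): gcd(84, 15) = 3; 13 - 34 = -21, which IS divisible by 3, so compatible.
    Write x = 34 + 84·t and substitute into x ≡ 13 (mod 15): 84·t ≡ 13 − 34 = -21 (mod 15).
    Divide the congruence (and modulus) by g = 3: 28·t ≡ -7 (mod 5).
    Reduce coefficients mod 5: 3·t ≡ 3 (mod 5).
    The inverse of 3 mod 5 is 2 (since 3·2 = 6 = 1·5 + 1), so t ≡ 2·3 = 6 ≡ 1 (mod 5).
    Then x = 34 + 84·1 = 118, valid modulo lcm(84, 15) = 420: x ≡ 118 (mod 420).
Verify: 118 mod 14 = 6, 118 mod 12 = 10, 118 mod 15 = 13.

x ≡ 118 (mod 420).


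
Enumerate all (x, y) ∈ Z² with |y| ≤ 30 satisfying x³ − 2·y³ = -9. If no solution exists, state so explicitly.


The equation is x³ - 2y³ = -9. For fixed y, x³ = 2·y³ − 9, so a solution requires the RHS to be a perfect cube.
Strategy: iterate y from -30 to 30, compute RHS = 2·y³ − 9, and check whether it is a (positive or negative) perfect cube.
Check small values of y:
  y = 0: RHS = -9 is not a perfect cube.
  y = 1: RHS = -7 is not a perfect cube.
  y = -1: RHS = -11 is not a perfect cube.
  y = 2: RHS = 7 is not a perfect cube.
  y = -2: RHS = -25 is not a perfect cube.
  y = 3: RHS = 45 is not a perfect cube.
  y = -3: RHS = -63 is not a perfect cube.
Continuing the search up to |y| = 30 finds no solutions either.
No (x, y) in the scanned range satisfies the equation.

No integer solutions with |y| ≤ 30.


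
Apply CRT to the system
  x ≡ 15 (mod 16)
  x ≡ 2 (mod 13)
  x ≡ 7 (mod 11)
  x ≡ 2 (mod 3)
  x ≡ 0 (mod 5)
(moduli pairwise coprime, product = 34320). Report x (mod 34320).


Product of moduli M = 16 · 13 · 11 · 3 · 5 = 34320.
Merge one congruence at a time:
  Start: x ≡ 15 (mod 16).
  Combine with x ≡ 2 (mod 13); new modulus lcm = 208.
    Write x = 15 + 16·t and substitute into x ≡ 2 (mod 13): 16·t ≡ 2 − 15 = -13 (mod 13).
    Reduce coefficients mod 13: 3·t ≡ 0 (mod 13).
    The inverse of 3 mod 13 is 9 (since 3·9 = 27 = 2·13 + 1), so t ≡ 9·0 = 0 ≡ 0 (mod 13).
    Then x = 15 + 16·0 = 15, valid modulo lcm(16, 13) = 208: x ≡ 15 (mod 208).
  Combine with x ≡ 7 (mod 11); new modulus lcm = 2288.
    Write x = 15 + 208·t and substitute into x ≡ 7 (mod 11): 208·t ≡ 7 − 15 = -8 (mod 11).
    Reduce coefficients mod 11: 10·t ≡ 3 (mod 11).
    The inverse of 10 mod 11 is 10 (since 10·10 = 100 = 9·11 + 1), so t ≡ 10·3 = 30 ≡ 8 (mod 11).
    Then x = 15 + 208·8 = 1679, valid modulo lcm(208, 11) = 2288: x ≡ 1679 (mod 2288).
  Combine with x ≡ 2 (mod 3); new modulus lcm = 6864.
    Write x = 1679 + 2288·t and substitute into x ≡ 2 (mod 3): 2288·t ≡ 2 − 1679 = -1677 (mod 3).
    Reduce coefficients mod 3: 2·t ≡ 0 (mod 3).
    The inverse of 2 mod 3 is 2 (since 2·2 = 4 = 1·3 + 1), so t ≡ 2·0 = 0 ≡ 0 (mod 3).
    Then x = 1679 + 2288·0 = 1679, valid modulo lcm(2288, 3) = 6864: x ≡ 1679 (mod 6864).
  Combine with x ≡ 0 (mod 5); new modulus lcm = 34320.
    Write x = 1679 + 6864·t and substitute into x ≡ 0 (mod 5): 6864·t ≡ 0 − 1679 = -1679 (mod 5).
    Reduce coefficients mod 5: 4·t ≡ 1 (mod 5).
    The inverse of 4 mod 5 is 4 (since 4·4 = 16 = 3·5 + 1), so t ≡ 4·1 = 4 ≡ 4 (mod 5).
    Then x = 1679 + 6864·4 = 29135, valid modulo lcm(6864, 5) = 34320: x ≡ 29135 (mod 34320).
Verify against each original: 29135 mod 16 = 15, 29135 mod 13 = 2, 29135 mod 11 = 7, 29135 mod 3 = 2, 29135 mod 5 = 0.

x ≡ 29135 (mod 34320).


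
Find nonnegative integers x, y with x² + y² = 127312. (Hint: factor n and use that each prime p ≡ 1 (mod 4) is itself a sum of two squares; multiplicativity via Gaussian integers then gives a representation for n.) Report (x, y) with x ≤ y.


Step 1: Factor n = 127312 = 2^4 · 73 · 109.
Step 2: Check the mod-4 condition on each prime factor: 2 = 2 (special); 73 ≡ 1 (mod 4), exponent 1; 109 ≡ 1 (mod 4), exponent 1.
All primes ≡ 3 (mod 4) appear to even exponent (or don't appear), so by the two-squares theorem n IS expressible as a sum of two squares.
Step 3: Build a representation. Group n = k² · m with k = 4 and m = 73 · 109 = 7957 (a product of primes ≡ 1 (mod 4)); a representation of m scales to one of n via (k·x)² + (k·y)² = k²(x² + y²). Each prime p ≡ 1 (mod 4) is itself a sum of two squares; find a² by testing p − a² for a perfect square:
  73: 73 − 1² = 72, 73 − 2² = 69, 73 − 3² = 64 = 8² ⇒ 73 = 3² + 8².
  109: 109 − 1² = 108, 109 − 2² = 105, 109 − 3² = 100 = 10² ⇒ 109 = 3² + 10².
  Combine using the Brahmagupta–Fibonacci identity (a² + b²)(c² + d²) = (ac − bd)² + (ad + bc)² = (ac + bd)² + (ad − bc)²:
  73 · 109 = 7957: from (3² + 8²)(3² + 10²), take (3·3 − 8·10, 3·10 + 8·3) = (9 − 80, 30 + 24) = (-71, 54); dropping signs (only squares matter) gives (71, 54); check 71² + 54² = 5041 + 2916 = 7957 ✓.
  Scale by k = 4: (4·71, 4·54) = (284, 216).
Step 4: Order so x ≤ y and verify: 216² + 284² = 46656 + 80656 = 127312 = n. ✓

n = 127312 = 216² + 284² (one valid representation with x ≤ y).


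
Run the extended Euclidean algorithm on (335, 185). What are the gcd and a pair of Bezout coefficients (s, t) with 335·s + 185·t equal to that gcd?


Euclidean algorithm on (335, 185) — divide until remainder is 0:
  335 = 1 · 185 + 150
  185 = 1 · 150 + 35
  150 = 4 · 35 + 10
  35 = 3 · 10 + 5
  10 = 2 · 5 + 0
gcd(335, 185) = 5.
Track Bezout coefficients alongside the remainders: start with r₀ = 335 = a·1 + b·0 (s = 1, t = 0) and r₁ = 185 = a·0 + b·1 (s = 0, t = 1); each new remainder r_{k+1} = r_{k-1} − q_k·r_k inherits s_{k+1} = s_{k-1} − q_k·s_k, t_{k+1} = t_{k-1} − q_k·t_k, so r_k = a·s_k + b·t_k at every step:
  q = 1: r = 150, s = 1 − 1·0 = 1, t = 0 − 1·1 = -1  (check: 335·1 + 185·(-1) = 150)
  q = 1: r = 35, s = 0 − 1·1 = -1, t = 1 − 1·(-1) = 2  (check: 335·(-1) + 185·2 = 35)
  q = 4: r = 10, s = 1 − 4·(-1) = 5, t = -1 − 4·2 = -9  (check: 335·5 + 185·(-9) = 10)
  q = 3: r = 5, s = -1 − 3·5 = -16, t = 2 − 3·(-9) = 29  (check: 335·(-16) + 185·29 = 5)
The row with r = 5 (the gcd) gives the Bezout coefficients s = -16, t = 29.
Result: 335 · (-16) + 185 · (29) = 5.

gcd(335, 185) = 5; s = -16, t = 29 (check: 335·(-16) + 185·29 = 5).


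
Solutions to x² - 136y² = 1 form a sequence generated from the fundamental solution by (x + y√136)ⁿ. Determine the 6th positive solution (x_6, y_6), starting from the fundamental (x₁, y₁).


Step 1: Find the fundamental solution (x₁, y₁) of x² - 136y² = 1.
  Expand √136 as a continued fraction. a₀ = ⌊√136⌋ = 11; iterate m_{k+1} = d_k·a_k − m_k, d_{k+1} = (136 − m_{k+1}²)/d_k, a_{k+1} = ⌊(a₀ + m_{k+1})/d_{k+1}⌋ (starting m₀ = 0, d₀ = 1), with convergents p_k = a_k·p_{k-1} + p_{k-2}, q_k = a_k·q_{k-1} + q_{k-2} (p₋₁ = 1, q₋₁ = 0):
  k = 0: a₀ = 11; p₀/q₀ = 11/1; p₀² − 136·q₀² = 121 − 136 = -15.
  k = 1: m = 11, d = 15, a = ⌊(11 + 11)/15⌋ = 1; p/q = (1·11 + 1)/(1·1 + 0) = 12/1; p² − 136·q² = 144 − 136 = 8.
  k = 2: m = 4, d = 8, a = ⌊(11 + 4)/8⌋ = 1; p/q = (1·12 + 11)/(1·1 + 1) = 23/2; p² − 136·q² = 529 − 544 = -15.
  k = 3: m = 4, d = 15, a = ⌊(11 + 4)/15⌋ = 1; p/q = (1·23 + 12)/(1·2 + 1) = 35/3; p² − 136·q² = 1225 − 1224 = 1.
  The first convergent with p² − 136·q² = 1 gives the fundamental solution (x₁, y₁) = (35, 3).
Step 2: Apply the recurrence (x_{n+1}, y_{n+1}) = (x₁x_n + 136y₁y_n, x₁y_n + y₁x_n) repeatedly.
  From (x_1, y_1) = (35, 3): x_2 = 35·35 + 136·3·3 = 2449; y_2 = 35·3 + 3·35 = 210.
  From (x_2, y_2) = (2449, 210): x_3 = 35·2449 + 136·3·210 = 171395; y_3 = 35·210 + 3·2449 = 14697.
  From (x_3, y_3) = (171395, 14697): x_4 = 35·171395 + 136·3·14697 = 11995201; y_4 = 35·14697 + 3·171395 = 1028580.
  From (x_4, y_4) = (11995201, 1028580): x_5 = 35·11995201 + 136·3·1028580 = 839492675; y_5 = 35·1028580 + 3·11995201 = 71985903.
  From (x_5, y_5) = (839492675, 71985903): x_6 = 35·839492675 + 136·3·71985903 = 58752492049; y_6 = 35·71985903 + 3·839492675 = 5037984630.
Step 3: Verify x_6² - 136·y_6² = 3451855321967808218401 - 3451855321967808218400 = 1 (should be 1). ✓

(x_1, y_1) = (35, 3); (x_6, y_6) = (58752492049, 5037984630).


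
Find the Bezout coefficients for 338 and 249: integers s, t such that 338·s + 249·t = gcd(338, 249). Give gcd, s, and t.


Euclidean algorithm on (338, 249) — divide until remainder is 0:
  338 = 1 · 249 + 89
  249 = 2 · 89 + 71
  89 = 1 · 71 + 18
  71 = 3 · 18 + 17
  18 = 1 · 17 + 1
  17 = 17 · 1 + 0
gcd(338, 249) = 1.
Track Bezout coefficients alongside the remainders: start with r₀ = 338 = a·1 + b·0 (s = 1, t = 0) and r₁ = 249 = a·0 + b·1 (s = 0, t = 1); each new remainder r_{k+1} = r_{k-1} − q_k·r_k inherits s_{k+1} = s_{k-1} − q_k·s_k, t_{k+1} = t_{k-1} − q_k·t_k, so r_k = a·s_k + b·t_k at every step:
  q = 1: r = 89, s = 1 − 1·0 = 1, t = 0 − 1·1 = -1  (check: 338·1 + 249·(-1) = 89)
  q = 2: r = 71, s = 0 − 2·1 = -2, t = 1 − 2·(-1) = 3  (check: 338·(-2) + 249·3 = 71)
  q = 1: r = 18, s = 1 − 1·(-2) = 3, t = -1 − 1·3 = -4  (check: 338·3 + 249·(-4) = 18)
  q = 3: r = 17, s = -2 − 3·3 = -11, t = 3 − 3·(-4) = 15  (check: 338·(-11) + 249·15 = 17)
  q = 1: r = 1, s = 3 − 1·(-11) = 14, t = -4 − 1·15 = -19  (check: 338·14 + 249·(-19) = 1)
The row with r = 1 (the gcd) gives the Bezout coefficients s = 14, t = -19.
Result: 338 · (14) + 249 · (-19) = 1.

gcd(338, 249) = 1; s = 14, t = -19 (check: 338·14 + 249·(-19) = 1).


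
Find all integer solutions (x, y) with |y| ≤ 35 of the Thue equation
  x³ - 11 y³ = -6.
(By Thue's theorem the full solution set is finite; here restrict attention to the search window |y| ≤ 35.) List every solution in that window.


The equation is x³ - 11y³ = -6. For fixed y, x³ = 11·y³ − 6, so a solution requires the RHS to be a perfect cube.
Strategy: iterate y from -35 to 35, compute RHS = 11·y³ − 6, and check whether it is a (positive or negative) perfect cube.
Check small values of y:
  y = 0: RHS = -6 is not a perfect cube.
  y = 1: RHS = 5 is not a perfect cube.
  y = -1: RHS = -17 is not a perfect cube.
  y = 2: RHS = 82 is not a perfect cube.
  y = -2: RHS = -94 is not a perfect cube.
  y = 3: RHS = 291 is not a perfect cube.
  y = -3: RHS = -303 is not a perfect cube.
Continuing the search up to |y| = 35 finds no solutions either.
No (x, y) in the scanned range satisfies the equation.

No integer solutions with |y| ≤ 35.


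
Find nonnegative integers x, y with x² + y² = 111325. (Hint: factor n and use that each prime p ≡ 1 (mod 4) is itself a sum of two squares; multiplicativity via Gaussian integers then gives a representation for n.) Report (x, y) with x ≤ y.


Step 1: Factor n = 111325 = 5^2 · 61 · 73.
Step 2: Check the mod-4 condition on each prime factor: 5 ≡ 1 (mod 4), exponent 2; 61 ≡ 1 (mod 4), exponent 1; 73 ≡ 1 (mod 4), exponent 1.
All primes ≡ 3 (mod 4) appear to even exponent (or don't appear), so by the two-squares theorem n IS expressible as a sum of two squares.
Step 3: Build a representation. Group n = k² · m with k = 5 and m = 61 · 73 = 4453 (a product of primes ≡ 1 (mod 4)); a representation of m scales to one of n via (k·x)² + (k·y)² = k²(x² + y²). Each prime p ≡ 1 (mod 4) is itself a sum of two squares; find a² by testing p − a² for a perfect square:
  61: 61 − 1² = 60, 61 − 2² = 57, 61 − 3² = 52, 61 − 4² = 45, 61 − 5² = 36 = 6² ⇒ 61 = 5² + 6².
  73: 73 − 1² = 72, 73 − 2² = 69, 73 − 3² = 64 = 8² ⇒ 73 = 3² + 8².
  Combine using the Brahmagupta–Fibonacci identity (a² + b²)(c² + d²) = (ac − bd)² + (ad + bc)² = (ac + bd)² + (ad − bc)²:
  61 · 73 = 4453: from (5² + 6²)(3² + 8²), take (5·3 − 6·8, 5·8 + 6·3) = (15 − 48, 40 + 18) = (-33, 58); dropping signs (only squares matter) gives (33, 58); check 33² + 58² = 1089 + 3364 = 4453 ✓.
  Scale by k = 5: (5·33, 5·58) = (165, 290).
Step 4: Order so x ≤ y and verify: 165² + 290² = 27225 + 84100 = 111325 = n. ✓

n = 111325 = 165² + 290² (one valid representation with x ≤ y).


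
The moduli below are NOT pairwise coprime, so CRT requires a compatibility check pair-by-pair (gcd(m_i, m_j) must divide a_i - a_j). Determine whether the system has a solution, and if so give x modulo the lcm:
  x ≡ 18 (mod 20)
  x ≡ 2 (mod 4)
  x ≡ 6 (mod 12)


Moduli 20, 4, 12 are not pairwise coprime, so CRT works modulo lcm(m_i) when all pairwise compatibility conditions hold.
Pairwise compatibility: gcd(m_i, m_j) must divide a_i - a_j for every pair.
Merge one congruence at a time:
  Start: x ≡ 18 (mod 20).
  Combine with x ≡ 2 (mod 4): gcd(20, 4) = 4; 2 - 18 = -16, which IS divisible by 4, so compatible.
    Write x = 18 + 20·t and substitute into x ≡ 2 (mod 4): 20·t ≡ 2 − 18 = -16 (mod 4).
    Divide the congruence (and modulus) by g = 4: 5·t ≡ -4 (mod 1).
    Modulo 1 every t works; take t = 0.
    Then x = 18 + 20·0 = 18, valid modulo lcm(20, 4) = 20: x ≡ 18 (mod 20).
  Combine with x ≡ 6 (mod 12): gcd(20, 12) = 4; 6 - 18 = -12, which IS divisible by 4, so compatible.
    Write x = 18 + 20·t and substitute into x ≡ 6 (mod 12): 20·t ≡ 6 − 18 = -12 (mod 12).
    Divide the congruence (and modulus) by g = 4: 5·t ≡ -3 (mod 3).
    Reduce coefficients mod 3: 2·t ≡ 0 (mod 3).
    The inverse of 2 mod 3 is 2 (since 2·2 = 4 = 1·3 + 1), so t ≡ 2·0 = 0 ≡ 0 (mod 3).
    Then x = 18 + 20·0 = 18, valid modulo lcm(20, 12) = 60: x ≡ 18 (mod 60).
Verify: 18 mod 20 = 18, 18 mod 4 = 2, 18 mod 12 = 6.

x ≡ 18 (mod 60).


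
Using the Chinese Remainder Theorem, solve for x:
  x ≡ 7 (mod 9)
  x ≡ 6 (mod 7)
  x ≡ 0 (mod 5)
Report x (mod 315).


Moduli 9, 7, 5 are pairwise coprime; by CRT there is a unique solution modulo M = 9 · 7 · 5 = 315.
Solve pairwise, accumulating the modulus:
  Start with x ≡ 7 (mod 9).
  Combine with x ≡ 6 (mod 7): since gcd(9, 7) = 1, we get a unique residue mod 63.
    Write x = 7 + 9·t and substitute into x ≡ 6 (mod 7): 9·t ≡ 6 − 7 = -1 (mod 7).
    Reduce coefficients mod 7: 2·t ≡ 6 (mod 7).
    The inverse of 2 mod 7 is 4 (since 2·4 = 8 = 1·7 + 1), so t ≡ 4·6 = 24 ≡ 3 (mod 7).
    Then x = 7 + 9·3 = 34, valid modulo lcm(9, 7) = 63: x ≡ 34 (mod 63).
  Combine with x ≡ 0 (mod 5): since gcd(63, 5) = 1, we get a unique residue mod 315.
    Write x = 34 + 63·t and substitute into x ≡ 0 (mod 5): 63·t ≡ 0 − 34 = -34 (mod 5).
    Reduce coefficients mod 5: 3·t ≡ 1 (mod 5).
    The inverse of 3 mod 5 is 2 (since 3·2 = 6 = 1·5 + 1), so t ≡ 2·1 = 2 ≡ 2 (mod 5).
    Then x = 34 + 63·2 = 160, valid modulo lcm(63, 5) = 315: x ≡ 160 (mod 315).
Verify: 160 mod 9 = 7 ✓, 160 mod 7 = 6 ✓, 160 mod 5 = 0 ✓.

x ≡ 160 (mod 315).


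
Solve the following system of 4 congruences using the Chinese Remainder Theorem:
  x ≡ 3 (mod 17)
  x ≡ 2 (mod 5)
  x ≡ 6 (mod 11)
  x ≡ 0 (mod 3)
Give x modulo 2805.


Product of moduli M = 17 · 5 · 11 · 3 = 2805.
Merge one congruence at a time:
  Start: x ≡ 3 (mod 17).
  Combine with x ≡ 2 (mod 5); new modulus lcm = 85.
    Write x = 3 + 17·t and substitute into x ≡ 2 (mod 5): 17·t ≡ 2 − 3 = -1 (mod 5).
    Reduce coefficients mod 5: 2·t ≡ 4 (mod 5).
    The inverse of 2 mod 5 is 3 (since 2·3 = 6 = 1·5 + 1), so t ≡ 3·4 = 12 ≡ 2 (mod 5).
    Then x = 3 + 17·2 = 37, valid modulo lcm(17, 5) = 85: x ≡ 37 (mod 85).
  Combine with x ≡ 6 (mod 11); new modulus lcm = 935.
    Write x = 37 + 85·t and substitute into x ≡ 6 (mod 11): 85·t ≡ 6 − 37 = -31 (mod 11).
    Reduce coefficients mod 11: 8·t ≡ 2 (mod 11).
    The inverse of 8 mod 11 is 7 (since 8·7 = 56 = 5·11 + 1), so t ≡ 7·2 = 14 ≡ 3 (mod 11).
    Then x = 37 + 85·3 = 292, valid modulo lcm(85, 11) = 935: x ≡ 292 (mod 935).
  Combine with x ≡ 0 (mod 3); new modulus lcm = 2805.
    Write x = 292 + 935·t and substitute into x ≡ 0 (mod 3): 935·t ≡ 0 − 292 = -292 (mod 3).
    Reduce coefficients mod 3: 2·t ≡ 2 (mod 3).
    The inverse of 2 mod 3 is 2 (since 2·2 = 4 = 1·3 + 1), so t ≡ 2·2 = 4 ≡ 1 (mod 3).
    Then x = 292 + 935·1 = 1227, valid modulo lcm(935, 3) = 2805: x ≡ 1227 (mod 2805).
Verify against each original: 1227 mod 17 = 3, 1227 mod 5 = 2, 1227 mod 11 = 6, 1227 mod 3 = 0.

x ≡ 1227 (mod 2805).


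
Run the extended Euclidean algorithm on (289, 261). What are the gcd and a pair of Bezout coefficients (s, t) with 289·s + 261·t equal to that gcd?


Euclidean algorithm on (289, 261) — divide until remainder is 0:
  289 = 1 · 261 + 28
  261 = 9 · 28 + 9
  28 = 3 · 9 + 1
  9 = 9 · 1 + 0
gcd(289, 261) = 1.
Track Bezout coefficients alongside the remainders: start with r₀ = 289 = a·1 + b·0 (s = 1, t = 0) and r₁ = 261 = a·0 + b·1 (s = 0, t = 1); each new remainder r_{k+1} = r_{k-1} − q_k·r_k inherits s_{k+1} = s_{k-1} − q_k·s_k, t_{k+1} = t_{k-1} − q_k·t_k, so r_k = a·s_k + b·t_k at every step:
  q = 1: r = 28, s = 1 − 1·0 = 1, t = 0 − 1·1 = -1  (check: 289·1 + 261·(-1) = 28)
  q = 9: r = 9, s = 0 − 9·1 = -9, t = 1 − 9·(-1) = 10  (check: 289·(-9) + 261·10 = 9)
  q = 3: r = 1, s = 1 − 3·(-9) = 28, t = -1 − 3·10 = -31  (check: 289·28 + 261·(-31) = 1)
The row with r = 1 (the gcd) gives the Bezout coefficients s = 28, t = -31.
Result: 289 · (28) + 261 · (-31) = 1.

gcd(289, 261) = 1; s = 28, t = -31 (check: 289·28 + 261·(-31) = 1).


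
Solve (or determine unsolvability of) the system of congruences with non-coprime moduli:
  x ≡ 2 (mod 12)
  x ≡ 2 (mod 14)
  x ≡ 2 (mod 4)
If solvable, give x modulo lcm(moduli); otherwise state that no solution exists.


Moduli 12, 14, 4 are not pairwise coprime, so CRT works modulo lcm(m_i) when all pairwise compatibility conditions hold.
Pairwise compatibility: gcd(m_i, m_j) must divide a_i - a_j for every pair.
Merge one congruence at a time:
  Start: x ≡ 2 (mod 12).
  Combine with x ≡ 2 (mod 14): gcd(12, 14) = 2; 2 - 2 = 0, which IS divisible by 2, so compatible.
    Write x = 2 + 12·t and substitute into x ≡ 2 (mod 14): 12·t ≡ 2 − 2 = 0 (mod 14).
    Divide the congruence (and modulus) by g = 2: 6·t ≡ 0 (mod 7).
    The inverse of 6 mod 7 is 6 (since 6·6 = 36 = 5·7 + 1), so t ≡ 6·0 = 0 ≡ 0 (mod 7).
    Then x = 2 + 12·0 = 2, valid modulo lcm(12, 14) = 84: x ≡ 2 (mod 84).
  Combine with x ≡ 2 (mod 4): gcd(84, 4) = 4; 2 - 2 = 0, which IS divisible by 4, so compatible.
    Write x = 2 + 84·t and substitute into x ≡ 2 (mod 4): 84·t ≡ 2 − 2 = 0 (mod 4).
    Divide the congruence (and modulus) by g = 4: 21·t ≡ 0 (mod 1).
    Modulo 1 every t works; take t = 0.
    Then x = 2 + 84·0 = 2, valid modulo lcm(84, 4) = 84: x ≡ 2 (mod 84).
Verify: 2 mod 12 = 2, 2 mod 14 = 2, 2 mod 4 = 2.

x ≡ 2 (mod 84).


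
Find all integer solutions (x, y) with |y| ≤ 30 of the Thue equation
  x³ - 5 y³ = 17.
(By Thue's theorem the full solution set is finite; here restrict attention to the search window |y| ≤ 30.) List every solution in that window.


The equation is x³ - 5y³ = 17. For fixed y, x³ = 5·y³ + 17, so a solution requires the RHS to be a perfect cube.
Strategy: iterate y from -30 to 30, compute RHS = 5·y³ + 17, and check whether it is a (positive or negative) perfect cube.
Check small values of y:
  y = 0: RHS = 17 is not a perfect cube.
  y = 1: RHS = 22 is not a perfect cube.
  y = -1: RHS = 12 is not a perfect cube.
  y = 2: RHS = 57 is not a perfect cube.
  y = -2: RHS = -23 is not a perfect cube.
  y = 3: RHS = 152 is not a perfect cube.
  y = -3: RHS = -118 is not a perfect cube.
Continuing the search up to |y| = 30 finds no solutions either.
No (x, y) in the scanned range satisfies the equation.

No integer solutions with |y| ≤ 30.


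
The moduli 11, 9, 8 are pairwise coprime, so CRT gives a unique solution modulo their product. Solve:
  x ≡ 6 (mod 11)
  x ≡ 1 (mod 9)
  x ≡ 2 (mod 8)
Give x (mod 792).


Moduli 11, 9, 8 are pairwise coprime; by CRT there is a unique solution modulo M = 11 · 9 · 8 = 792.
Solve pairwise, accumulating the modulus:
  Start with x ≡ 6 (mod 11).
  Combine with x ≡ 1 (mod 9): since gcd(11, 9) = 1, we get a unique residue mod 99.
    Write x = 6 + 11·t and substitute into x ≡ 1 (mod 9): 11·t ≡ 1 − 6 = -5 (mod 9).
    Reduce coefficients mod 9: 2·t ≡ 4 (mod 9).
    The inverse of 2 mod 9 is 5 (since 2·5 = 10 = 1·9 + 1), so t ≡ 5·4 = 20 ≡ 2 (mod 9).
    Then x = 6 + 11·2 = 28, valid modulo lcm(11, 9) = 99: x ≡ 28 (mod 99).
  Combine with x ≡ 2 (mod 8): since gcd(99, 8) = 1, we get a unique residue mod 792.
    Write x = 28 + 99·t and substitute into x ≡ 2 (mod 8): 99·t ≡ 2 − 28 = -26 (mod 8).
    Reduce coefficients mod 8: 3·t ≡ 6 (mod 8).
    The inverse of 3 mod 8 is 3 (since 3·3 = 9 = 1·8 + 1), so t ≡ 3·6 = 18 ≡ 2 (mod 8).
    Then x = 28 + 99·2 = 226, valid modulo lcm(99, 8) = 792: x ≡ 226 (mod 792).
Verify: 226 mod 11 = 6 ✓, 226 mod 9 = 1 ✓, 226 mod 8 = 2 ✓.

x ≡ 226 (mod 792).


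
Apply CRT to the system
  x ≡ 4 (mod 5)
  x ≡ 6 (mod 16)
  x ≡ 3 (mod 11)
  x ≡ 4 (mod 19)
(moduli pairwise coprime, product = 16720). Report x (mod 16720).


Product of moduli M = 5 · 16 · 11 · 19 = 16720.
Merge one congruence at a time:
  Start: x ≡ 4 (mod 5).
  Combine with x ≡ 6 (mod 16); new modulus lcm = 80.
    Write x = 4 + 5·t and substitute into x ≡ 6 (mod 16): 5·t ≡ 6 − 4 = 2 (mod 16).
    The inverse of 5 mod 16 is 13 (since 5·13 = 65 = 4·16 + 1), so t ≡ 13·2 = 26 ≡ 10 (mod 16).
    Then x = 4 + 5·10 = 54, valid modulo lcm(5, 16) = 80: x ≡ 54 (mod 80).
  Combine with x ≡ 3 (mod 11); new modulus lcm = 880.
    Write x = 54 + 80·t and substitute into x ≡ 3 (mod 11): 80·t ≡ 3 − 54 = -51 (mod 11).
    Reduce coefficients mod 11: 3·t ≡ 4 (mod 11).
    The inverse of 3 mod 11 is 4 (since 3·4 = 12 = 1·11 + 1), so t ≡ 4·4 = 16 ≡ 5 (mod 11).
    Then x = 54 + 80·5 = 454, valid modulo lcm(80, 11) = 880: x ≡ 454 (mod 880).
  Combine with x ≡ 4 (mod 19); new modulus lcm = 16720.
    Write x = 454 + 880·t and substitute into x ≡ 4 (mod 19): 880·t ≡ 4 − 454 = -450 (mod 19).
    Reduce coefficients mod 19: 6·t ≡ 6 (mod 19).
    The inverse of 6 mod 19 is 16 (since 6·16 = 96 = 5·19 + 1), so t ≡ 16·6 = 96 ≡ 1 (mod 19).
    Then x = 454 + 880·1 = 1334, valid modulo lcm(880, 19) = 16720: x ≡ 1334 (mod 16720).
Verify against each original: 1334 mod 5 = 4, 1334 mod 16 = 6, 1334 mod 11 = 3, 1334 mod 19 = 4.

x ≡ 1334 (mod 16720).


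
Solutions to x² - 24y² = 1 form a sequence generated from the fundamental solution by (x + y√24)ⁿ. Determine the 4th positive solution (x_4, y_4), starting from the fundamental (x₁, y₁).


Step 1: Find the fundamental solution (x₁, y₁) of x² - 24y² = 1.
  Expand √24 as a continued fraction. a₀ = ⌊√24⌋ = 4; iterate m_{k+1} = d_k·a_k − m_k, d_{k+1} = (24 − m_{k+1}²)/d_k, a_{k+1} = ⌊(a₀ + m_{k+1})/d_{k+1}⌋ (starting m₀ = 0, d₀ = 1), with convergents p_k = a_k·p_{k-1} + p_{k-2}, q_k = a_k·q_{k-1} + q_{k-2} (p₋₁ = 1, q₋₁ = 0):
  k = 0: a₀ = 4; p₀/q₀ = 4/1; p₀² − 24·q₀² = 16 − 24 = -8.
  k = 1: m = 4, d = 8, a = ⌊(4 + 4)/8⌋ = 1; p/q = (1·4 + 1)/(1·1 + 0) = 5/1; p² − 24·q² = 25 − 24 = 1.
  The first convergent with p² − 24·q² = 1 gives the fundamental solution (x₁, y₁) = (5, 1).
Step 2: Apply the recurrence (x_{n+1}, y_{n+1}) = (x₁x_n + 24y₁y_n, x₁y_n + y₁x_n) repeatedly.
  From (x_1, y_1) = (5, 1): x_2 = 5·5 + 24·1·1 = 49; y_2 = 5·1 + 1·5 = 10.
  From (x_2, y_2) = (49, 10): x_3 = 5·49 + 24·1·10 = 485; y_3 = 5·10 + 1·49 = 99.
  From (x_3, y_3) = (485, 99): x_4 = 5·485 + 24·1·99 = 4801; y_4 = 5·99 + 1·485 = 980.
Step 3: Verify x_4² - 24·y_4² = 23049601 - 23049600 = 1 (should be 1). ✓

(x_1, y_1) = (5, 1); (x_4, y_4) = (4801, 980).


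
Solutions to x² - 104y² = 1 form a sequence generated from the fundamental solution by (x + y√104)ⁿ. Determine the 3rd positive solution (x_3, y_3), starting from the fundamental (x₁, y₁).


Step 1: Find the fundamental solution (x₁, y₁) of x² - 104y² = 1.
  Expand √104 as a continued fraction. a₀ = ⌊√104⌋ = 10; iterate m_{k+1} = d_k·a_k − m_k, d_{k+1} = (104 − m_{k+1}²)/d_k, a_{k+1} = ⌊(a₀ + m_{k+1})/d_{k+1}⌋ (starting m₀ = 0, d₀ = 1), with convergents p_k = a_k·p_{k-1} + p_{k-2}, q_k = a_k·q_{k-1} + q_{k-2} (p₋₁ = 1, q₋₁ = 0):
  k = 0: a₀ = 10; p₀/q₀ = 10/1; p₀² − 104·q₀² = 100 − 104 = -4.
  k = 1: m = 10, d = 4, a = ⌊(10 + 10)/4⌋ = 5; p/q = (5·10 + 1)/(5·1 + 0) = 51/5; p² − 104·q² = 2601 − 2600 = 1.
  The first convergent with p² − 104·q² = 1 gives the fundamental solution (x₁, y₁) = (51, 5).
Step 2: Apply the recurrence (x_{n+1}, y_{n+1}) = (x₁x_n + 104y₁y_n, x₁y_n + y₁x_n) repeatedly.
  From (x_1, y_1) = (51, 5): x_2 = 51·51 + 104·5·5 = 5201; y_2 = 51·5 + 5·51 = 510.
  From (x_2, y_2) = (5201, 510): x_3 = 51·5201 + 104·5·510 = 530451; y_3 = 51·510 + 5·5201 = 52015.
Step 3: Verify x_3² - 104·y_3² = 281378263401 - 281378263400 = 1 (should be 1). ✓

(x_1, y_1) = (51, 5); (x_3, y_3) = (530451, 52015).


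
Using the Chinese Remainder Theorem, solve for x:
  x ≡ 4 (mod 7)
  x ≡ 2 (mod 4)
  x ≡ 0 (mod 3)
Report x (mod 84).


Moduli 7, 4, 3 are pairwise coprime; by CRT there is a unique solution modulo M = 7 · 4 · 3 = 84.
Solve pairwise, accumulating the modulus:
  Start with x ≡ 4 (mod 7).
  Combine with x ≡ 2 (mod 4): since gcd(7, 4) = 1, we get a unique residue mod 28.
    Write x = 4 + 7·t and substitute into x ≡ 2 (mod 4): 7·t ≡ 2 − 4 = -2 (mod 4).
    Reduce coefficients mod 4: 3·t ≡ 2 (mod 4).
    The inverse of 3 mod 4 is 3 (since 3·3 = 9 = 2·4 + 1), so t ≡ 3·2 = 6 ≡ 2 (mod 4).
    Then x = 4 + 7·2 = 18, valid modulo lcm(7, 4) = 28: x ≡ 18 (mod 28).
  Combine with x ≡ 0 (mod 3): since gcd(28, 3) = 1, we get a unique residue mod 84.
    Write x = 18 + 28·t and substitute into x ≡ 0 (mod 3): 28·t ≡ 0 − 18 = -18 (mod 3).
    Reduce coefficients mod 3: 1·t ≡ 0 (mod 3).
    So t ≡ 0 (mod 3).
    Then x = 18 + 28·0 = 18, valid modulo lcm(28, 3) = 84: x ≡ 18 (mod 84).
Verify: 18 mod 7 = 4 ✓, 18 mod 4 = 2 ✓, 18 mod 3 = 0 ✓.

x ≡ 18 (mod 84).


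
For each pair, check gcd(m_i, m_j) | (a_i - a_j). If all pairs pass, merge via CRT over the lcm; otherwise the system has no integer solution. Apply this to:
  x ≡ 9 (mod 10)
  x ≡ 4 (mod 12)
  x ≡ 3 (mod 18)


Moduli 10, 12, 18 are not pairwise coprime, so CRT works modulo lcm(m_i) when all pairwise compatibility conditions hold.
Pairwise compatibility: gcd(m_i, m_j) must divide a_i - a_j for every pair.
Merge one congruence at a time:
  Start: x ≡ 9 (mod 10).
  Combine with x ≡ 4 (mod 12): gcd(10, 12) = 2, and 4 - 9 = -5 is NOT divisible by 2.
    ⇒ system is inconsistent (no integer solution).

No solution (the system is inconsistent).


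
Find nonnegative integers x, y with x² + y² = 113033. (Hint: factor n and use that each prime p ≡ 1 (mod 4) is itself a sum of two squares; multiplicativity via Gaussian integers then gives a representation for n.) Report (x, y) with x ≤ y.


Step 1: Factor n = 113033 = 17 · 61 · 109.
Step 2: Check the mod-4 condition on each prime factor: 17 ≡ 1 (mod 4), exponent 1; 61 ≡ 1 (mod 4), exponent 1; 109 ≡ 1 (mod 4), exponent 1.
All primes ≡ 3 (mod 4) appear to even exponent (or don't appear), so by the two-squares theorem n IS expressible as a sum of two squares.
Step 3: Build a representation. Here n = 17 · 61 · 109 is a product of primes ≡ 1 (mod 4). Each prime p ≡ 1 (mod 4) is itself a sum of two squares; find a² by testing p − a² for a perfect square:
  17: 17 − 1² = 16 = 4² ⇒ 17 = 1² + 4².
  61: 61 − 1² = 60, 61 − 2² = 57, 61 − 3² = 52, 61 − 4² = 45, 61 − 5² = 36 = 6² ⇒ 61 = 5² + 6².
  109: 109 − 1² = 108, 109 − 2² = 105, 109 − 3² = 100 = 10² ⇒ 109 = 3² + 10².
  Combine using the Brahmagupta–Fibonacci identity (a² + b²)(c² + d²) = (ac − bd)² + (ad + bc)² = (ac + bd)² + (ad − bc)²:
  17 · 61 = 1037: from (1² + 4²)(5² + 6²), take (1·5 − 4·6, 1·6 + 4·5) = (5 − 24, 6 + 20) = (-19, 26); dropping signs (only squares matter) gives (19, 26); check 19² + 26² = 361 + 676 = 1037 ✓.
  1037 · 109 = 113033: from (19² + 26²)(3² + 10²), take (19·3 − 26·10, 19·10 + 26·3) = (57 − 260, 190 + 78) = (-203, 268); dropping signs (only squares matter) gives (203, 268); check 203² + 268² = 41209 + 71824 = 113033 ✓.
Step 4: Order so x ≤ y and verify: 203² + 268² = 41209 + 71824 = 113033 = n. ✓

n = 113033 = 203² + 268² (one valid representation with x ≤ y).


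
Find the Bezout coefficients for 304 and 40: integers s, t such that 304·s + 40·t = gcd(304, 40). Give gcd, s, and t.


Euclidean algorithm on (304, 40) — divide until remainder is 0:
  304 = 7 · 40 + 24
  40 = 1 · 24 + 16
  24 = 1 · 16 + 8
  16 = 2 · 8 + 0
gcd(304, 40) = 8.
Track Bezout coefficients alongside the remainders: start with r₀ = 304 = a·1 + b·0 (s = 1, t = 0) and r₁ = 40 = a·0 + b·1 (s = 0, t = 1); each new remainder r_{k+1} = r_{k-1} − q_k·r_k inherits s_{k+1} = s_{k-1} − q_k·s_k, t_{k+1} = t_{k-1} − q_k·t_k, so r_k = a·s_k + b·t_k at every step:
  q = 7: r = 24, s = 1 − 7·0 = 1, t = 0 − 7·1 = -7  (check: 304·1 + 40·(-7) = 24)
  q = 1: r = 16, s = 0 − 1·1 = -1, t = 1 − 1·(-7) = 8  (check: 304·(-1) + 40·8 = 16)
  q = 1: r = 8, s = 1 − 1·(-1) = 2, t = -7 − 1·8 = -15  (check: 304·2 + 40·(-15) = 8)
The row with r = 8 (the gcd) gives the Bezout coefficients s = 2, t = -15.
Result: 304 · (2) + 40 · (-15) = 8.

gcd(304, 40) = 8; s = 2, t = -15 (check: 304·2 + 40·(-15) = 8).


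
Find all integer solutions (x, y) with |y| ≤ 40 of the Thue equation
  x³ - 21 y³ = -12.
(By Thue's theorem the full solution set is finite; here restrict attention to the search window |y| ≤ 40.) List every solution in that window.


The equation is x³ - 21y³ = -12. For fixed y, x³ = 21·y³ − 12, so a solution requires the RHS to be a perfect cube.
Strategy: iterate y from -40 to 40, compute RHS = 21·y³ − 12, and check whether it is a (positive or negative) perfect cube.
Check small values of y:
  y = 0: RHS = -12 is not a perfect cube.
  y = 1: RHS = 9 is not a perfect cube.
  y = -1: RHS = -33 is not a perfect cube.
  y = 2: RHS = 156 is not a perfect cube.
  y = -2: RHS = -180 is not a perfect cube.
  y = 3: RHS = 555 is not a perfect cube.
  y = -3: RHS = -579 is not a perfect cube.
Continuing the search up to |y| = 40 finds no solutions either.
No (x, y) in the scanned range satisfies the equation.

No integer solutions with |y| ≤ 40.


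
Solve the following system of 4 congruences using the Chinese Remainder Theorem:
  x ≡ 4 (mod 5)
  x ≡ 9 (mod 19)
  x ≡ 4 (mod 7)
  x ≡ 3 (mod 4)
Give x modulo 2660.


Product of moduli M = 5 · 19 · 7 · 4 = 2660.
Merge one congruence at a time:
  Start: x ≡ 4 (mod 5).
  Combine with x ≡ 9 (mod 19); new modulus lcm = 95.
    Write x = 4 + 5·t and substitute into x ≡ 9 (mod 19): 5·t ≡ 9 − 4 = 5 (mod 19).
    The inverse of 5 mod 19 is 4 (since 5·4 = 20 = 1·19 + 1), so t ≡ 4·5 = 20 ≡ 1 (mod 19).
    Then x = 4 + 5·1 = 9, valid modulo lcm(5, 19) = 95: x ≡ 9 (mod 95).
  Combine with x ≡ 4 (mod 7); new modulus lcm = 665.
    Write x = 9 + 95·t and substitute into x ≡ 4 (mod 7): 95·t ≡ 4 − 9 = -5 (mod 7).
    Reduce coefficients mod 7: 4·t ≡ 2 (mod 7).
    The inverse of 4 mod 7 is 2 (since 4·2 = 8 = 1·7 + 1), so t ≡ 2·2 = 4 ≡ 4 (mod 7).
    Then x = 9 + 95·4 = 389, valid modulo lcm(95, 7) = 665: x ≡ 389 (mod 665).
  Combine with x ≡ 3 (mod 4); new modulus lcm = 2660.
    Write x = 389 + 665·t and substitute into x ≡ 3 (mod 4): 665·t ≡ 3 − 389 = -386 (mod 4).
    Reduce coefficients mod 4: 1·t ≡ 2 (mod 4).
    So t ≡ 2 (mod 4).
    Then x = 389 + 665·2 = 1719, valid modulo lcm(665, 4) = 2660: x ≡ 1719 (mod 2660).
Verify against each original: 1719 mod 5 = 4, 1719 mod 19 = 9, 1719 mod 7 = 4, 1719 mod 4 = 3.

x ≡ 1719 (mod 2660).


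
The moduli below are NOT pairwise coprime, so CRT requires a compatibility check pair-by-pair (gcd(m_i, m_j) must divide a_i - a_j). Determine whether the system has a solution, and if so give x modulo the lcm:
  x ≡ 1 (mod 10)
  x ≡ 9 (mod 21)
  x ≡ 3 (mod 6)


Moduli 10, 21, 6 are not pairwise coprime, so CRT works modulo lcm(m_i) when all pairwise compatibility conditions hold.
Pairwise compatibility: gcd(m_i, m_j) must divide a_i - a_j for every pair.
Merge one congruence at a time:
  Start: x ≡ 1 (mod 10).
  Combine with x ≡ 9 (mod 21): gcd(10, 21) = 1; 9 - 1 = 8, which IS divisible by 1, so compatible.
    Write x = 1 + 10·t and substitute into x ≡ 9 (mod 21): 10·t ≡ 9 − 1 = 8 (mod 21).
    The inverse of 10 mod 21 is 19 (since 10·19 = 190 = 9·21 + 1), so t ≡ 19·8 = 152 ≡ 5 (mod 21).
    Then x = 1 + 10·5 = 51, valid modulo lcm(10, 21) = 210: x ≡ 51 (mod 210).
  Combine with x ≡ 3 (mod 6): gcd(210, 6) = 6; 3 - 51 = -48, which IS divisible by 6, so compatible.
    Write x = 51 + 210·t and substitute into x ≡ 3 (mod 6): 210·t ≡ 3 − 51 = -48 (mod 6).
    Divide the congruence (and modulus) by g = 6: 35·t ≡ -8 (mod 1).
    Modulo 1 every t works; take t = 0.
    Then x = 51 + 210·0 = 51, valid modulo lcm(210, 6) = 210: x ≡ 51 (mod 210).
Verify: 51 mod 10 = 1, 51 mod 21 = 9, 51 mod 6 = 3.

x ≡ 51 (mod 210).


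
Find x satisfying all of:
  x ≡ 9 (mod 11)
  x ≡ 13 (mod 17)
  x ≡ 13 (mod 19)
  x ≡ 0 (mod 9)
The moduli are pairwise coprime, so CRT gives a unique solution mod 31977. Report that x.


Product of moduli M = 11 · 17 · 19 · 9 = 31977.
Merge one congruence at a time:
  Start: x ≡ 9 (mod 11).
  Combine with x ≡ 13 (mod 17); new modulus lcm = 187.
    Write x = 9 + 11·t and substitute into x ≡ 13 (mod 17): 11·t ≡ 13 − 9 = 4 (mod 17).
    The inverse of 11 mod 17 is 14 (since 11·14 = 154 = 9·17 + 1), so t ≡ 14·4 = 56 ≡ 5 (mod 17).
    Then x = 9 + 11·5 = 64, valid modulo lcm(11, 17) = 187: x ≡ 64 (mod 187).
  Combine with x ≡ 13 (mod 19); new modulus lcm = 3553.
    Write x = 64 + 187·t and substitute into x ≡ 13 (mod 19): 187·t ≡ 13 − 64 = -51 (mod 19).
    Reduce coefficients mod 19: 16·t ≡ 6 (mod 19).
    The inverse of 16 mod 19 is 6 (since 16·6 = 96 = 5·19 + 1), so t ≡ 6·6 = 36 ≡ 17 (mod 19).
    Then x = 64 + 187·17 = 3243, valid modulo lcm(187, 19) = 3553: x ≡ 3243 (mod 3553).
  Combine with x ≡ 0 (mod 9); new modulus lcm = 31977.
    Write x = 3243 + 3553·t and substitute into x ≡ 0 (mod 9): 3553·t ≡ 0 − 3243 = -3243 (mod 9).
    Reduce coefficients mod 9: 7·t ≡ 6 (mod 9).
    The inverse of 7 mod 9 is 4 (since 7·4 = 28 = 3·9 + 1), so t ≡ 4·6 = 24 ≡ 6 (mod 9).
    Then x = 3243 + 3553·6 = 24561, valid modulo lcm(3553, 9) = 31977: x ≡ 24561 (mod 31977).
Verify against each original: 24561 mod 11 = 9, 24561 mod 17 = 13, 24561 mod 19 = 13, 24561 mod 9 = 0.

x ≡ 24561 (mod 31977).
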